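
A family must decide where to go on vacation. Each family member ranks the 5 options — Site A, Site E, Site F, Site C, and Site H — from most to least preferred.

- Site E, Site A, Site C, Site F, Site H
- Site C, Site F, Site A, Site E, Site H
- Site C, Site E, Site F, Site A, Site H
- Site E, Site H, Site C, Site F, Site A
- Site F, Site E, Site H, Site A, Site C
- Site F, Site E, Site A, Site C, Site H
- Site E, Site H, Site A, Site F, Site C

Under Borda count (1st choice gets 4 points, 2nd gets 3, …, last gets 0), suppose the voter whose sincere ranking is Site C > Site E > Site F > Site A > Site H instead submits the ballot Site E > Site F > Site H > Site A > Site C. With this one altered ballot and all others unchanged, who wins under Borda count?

Site E

Borda totals with the altered ballot: Site A 11, Site E 23, Site F 17, Site C 9, Site H 10.
The winner is unchanged: still Site E.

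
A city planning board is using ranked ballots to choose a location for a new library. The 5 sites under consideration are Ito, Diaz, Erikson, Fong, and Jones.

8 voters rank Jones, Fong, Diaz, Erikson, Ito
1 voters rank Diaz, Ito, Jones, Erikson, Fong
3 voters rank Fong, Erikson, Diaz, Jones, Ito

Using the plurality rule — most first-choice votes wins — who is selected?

First-place vote totals:
  Ito: 0
  Diaz: 1
  Erikson: 0
  Fong: 3
  Jones: 8
Jones has the most first-place votes.

Jones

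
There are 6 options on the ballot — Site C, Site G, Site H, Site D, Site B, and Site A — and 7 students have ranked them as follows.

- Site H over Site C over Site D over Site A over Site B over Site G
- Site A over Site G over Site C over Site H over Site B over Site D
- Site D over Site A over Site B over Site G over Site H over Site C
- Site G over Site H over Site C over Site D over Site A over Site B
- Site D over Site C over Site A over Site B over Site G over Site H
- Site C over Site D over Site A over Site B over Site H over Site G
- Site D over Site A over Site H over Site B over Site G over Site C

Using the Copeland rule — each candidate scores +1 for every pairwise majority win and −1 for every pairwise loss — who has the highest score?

Site D

Pairwise results:
  Site C vs Site G: Site G wins 4–3.
  Site C vs Site H: Site H wins 4–3.
  Site C vs Site D: Site C wins 4–3.
  Site C vs Site B: Site C wins 5–2.
  Site C vs Site A: Site C wins 4–3.
  Site G vs Site H: Site G wins 4–3.
  Site G vs Site D: Site D wins 5–2.
  Site G vs Site B: Site B wins 5–2.
  Site G vs Site A: Site A wins 6–1.
  Site H vs Site D: Site D wins 4–3.
  Site H vs Site B: Site H wins 4–3.
  Site H vs Site A: Site A wins 5–2.
  Site D vs Site B: Site D wins 6–1.
  Site D vs Site A: Site D wins 6–1.
  Site B vs Site A: Site A wins 7–0.
Copeland scores (wins − losses):
  Site C: 3 − 2 = 1
  Site G: 2 − 3 = -1
  Site H: 2 − 3 = -1
  Site D: 4 − 1 = 3
  Site B: 1 − 4 = -3
  Site A: 3 − 2 = 1
Site D has the best Copeland score.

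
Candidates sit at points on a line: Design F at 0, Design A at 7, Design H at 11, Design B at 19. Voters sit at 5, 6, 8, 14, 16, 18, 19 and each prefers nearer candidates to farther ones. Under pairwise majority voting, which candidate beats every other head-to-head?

Design H

With single-peaked preferences on a line, the Condorcet winner is the candidate closest to the median voter.
The median voter (position 14) is closest to Design H at 11.
Check: Design H vs Design B — voters closer to Design H: 4 of 7.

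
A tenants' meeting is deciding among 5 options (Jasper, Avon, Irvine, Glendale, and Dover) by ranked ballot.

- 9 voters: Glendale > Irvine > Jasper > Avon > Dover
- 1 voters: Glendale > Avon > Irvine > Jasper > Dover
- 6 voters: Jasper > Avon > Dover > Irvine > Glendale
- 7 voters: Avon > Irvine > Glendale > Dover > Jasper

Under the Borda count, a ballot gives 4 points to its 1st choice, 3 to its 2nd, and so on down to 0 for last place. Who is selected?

Borda scores:
  Jasper: 9·2 + 1 + 6·4 + 7·0 = 43
  Avon: 9·1 + 3 + 6·3 + 7·4 = 58
  Irvine: 9·3 + 2 + 6·1 + 7·3 = 56
  Glendale: 9·4 + 4 + 6·0 + 7·2 = 54
  Dover: 9·0 + 0 + 6·2 + 7·1 = 19
Avon has the highest total.

Avon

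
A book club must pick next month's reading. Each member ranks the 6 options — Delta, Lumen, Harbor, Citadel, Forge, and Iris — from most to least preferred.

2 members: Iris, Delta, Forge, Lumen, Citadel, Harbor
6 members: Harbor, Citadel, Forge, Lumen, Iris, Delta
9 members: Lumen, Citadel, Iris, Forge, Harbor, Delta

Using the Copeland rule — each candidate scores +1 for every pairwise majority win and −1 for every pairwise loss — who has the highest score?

Pairwise results:
  Delta vs Lumen: Lumen wins 15–2.
  Delta vs Harbor: Harbor wins 15–2.
  Delta vs Citadel: Citadel wins 15–2.
  Delta vs Forge: Forge wins 15–2.
  Delta vs Iris: Iris wins 17–0.
  Lumen vs Harbor: Lumen wins 11–6.
  Lumen vs Citadel: Lumen wins 11–6.
  Lumen vs Forge: Lumen wins 9–8.
  Lumen vs Iris: Lumen wins 15–2.
  Harbor vs Citadel: Citadel wins 11–6.
  Harbor vs Forge: Forge wins 11–6.
  Harbor vs Iris: Iris wins 11–6.
  Citadel vs Forge: Citadel wins 15–2.
  Citadel vs Iris: Citadel wins 15–2.
  Forge vs Iris: Iris wins 11–6.
Copeland scores (wins − losses):
  Delta: 0 − 5 = -5
  Lumen: 5 − 0 = 5
  Harbor: 1 − 4 = -3
  Citadel: 4 − 1 = 3
  Forge: 2 − 3 = -1
  Iris: 3 − 2 = 1
Lumen has the best Copeland score.

Lumen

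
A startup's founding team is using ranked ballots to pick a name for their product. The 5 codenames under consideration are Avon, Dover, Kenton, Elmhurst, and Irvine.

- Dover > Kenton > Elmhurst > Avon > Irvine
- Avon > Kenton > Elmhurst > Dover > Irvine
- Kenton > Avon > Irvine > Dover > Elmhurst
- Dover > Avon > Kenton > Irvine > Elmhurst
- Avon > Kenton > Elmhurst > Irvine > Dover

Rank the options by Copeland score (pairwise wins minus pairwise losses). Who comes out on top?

Avon

Pairwise results:
  Avon vs Dover: Avon wins 3–2.
  Avon vs Kenton: Avon wins 3–2.
  Avon vs Elmhurst: Avon wins 4–1.
  Avon vs Irvine: Avon wins 5–0.
  Dover vs Kenton: Kenton wins 3–2.
  Dover vs Elmhurst: Dover wins 3–2.
  Dover vs Irvine: Dover wins 3–2.
  Kenton vs Elmhurst: Kenton wins 5–0.
  Kenton vs Irvine: Kenton wins 5–0.
  Elmhurst vs Irvine: Elmhurst wins 3–2.
Copeland scores (wins − losses):
  Avon: 4 − 0 = 4
  Dover: 2 − 2 = 0
  Kenton: 3 − 1 = 2
  Elmhurst: 1 − 3 = -2
  Irvine: 0 − 4 = -4
Avon has the best Copeland score.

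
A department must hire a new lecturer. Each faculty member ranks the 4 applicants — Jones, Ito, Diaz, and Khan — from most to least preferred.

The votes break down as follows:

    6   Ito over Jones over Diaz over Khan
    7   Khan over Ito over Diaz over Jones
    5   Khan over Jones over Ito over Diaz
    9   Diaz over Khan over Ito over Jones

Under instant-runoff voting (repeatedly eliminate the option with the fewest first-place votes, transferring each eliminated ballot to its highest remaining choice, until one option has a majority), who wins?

Round 1: Khan 12, Diaz 9, Ito 6, Jones 0. Jones has the fewest and is eliminated.
Round 2: Khan 12, Diaz 9, Ito 6. Ito has the fewest and is eliminated.
Round 3: Diaz 15, Khan 12. Diaz has a majority.

Diaz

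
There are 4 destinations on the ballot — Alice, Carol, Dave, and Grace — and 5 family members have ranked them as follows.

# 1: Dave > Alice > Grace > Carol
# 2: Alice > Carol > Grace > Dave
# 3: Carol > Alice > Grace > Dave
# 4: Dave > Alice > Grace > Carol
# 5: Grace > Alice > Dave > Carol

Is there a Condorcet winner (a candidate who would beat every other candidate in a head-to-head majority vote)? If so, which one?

Head-to-head results (5 voters total):
Alice vs Carol: Alice wins 4–1.
Alice vs Dave: Alice wins 3–2.
Alice vs Grace: Alice wins 4–1.
Carol vs Dave: Dave wins 3–2.
Carol vs Grace: Grace wins 3–2.
Dave vs Grace: Grace wins 3–2.
Alice beats each rival — Carol (4–1), Dave (3–2), Grace (4–1) — so Alice is the Condorcet winner.

Alice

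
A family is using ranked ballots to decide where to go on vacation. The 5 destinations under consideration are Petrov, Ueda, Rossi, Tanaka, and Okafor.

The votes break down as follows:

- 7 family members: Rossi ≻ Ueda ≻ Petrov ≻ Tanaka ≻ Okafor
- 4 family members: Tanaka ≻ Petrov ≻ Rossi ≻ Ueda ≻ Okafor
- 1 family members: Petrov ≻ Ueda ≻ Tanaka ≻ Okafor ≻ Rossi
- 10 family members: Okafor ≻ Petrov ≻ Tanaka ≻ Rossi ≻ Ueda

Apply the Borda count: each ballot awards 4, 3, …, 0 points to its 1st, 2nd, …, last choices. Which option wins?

Borda scores:
  Petrov: 7·2 + 4·3 + 4 + 10·3 = 60
  Ueda: 7·3 + 4·1 + 3 + 10·0 = 28
  Rossi: 7·4 + 4·2 + 0 + 10·1 = 46
  Tanaka: 7·1 + 4·4 + 2 + 10·2 = 45
  Okafor: 7·0 + 4·0 + 1 + 10·4 = 41
Petrov has the highest total.

Petrov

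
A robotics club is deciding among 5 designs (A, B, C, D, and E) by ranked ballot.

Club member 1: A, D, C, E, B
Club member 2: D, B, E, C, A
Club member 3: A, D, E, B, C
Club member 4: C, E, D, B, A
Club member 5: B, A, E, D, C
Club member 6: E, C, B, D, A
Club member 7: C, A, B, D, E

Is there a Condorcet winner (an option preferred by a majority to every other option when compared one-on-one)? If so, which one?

No Condorcet winner

Head-to-head results (7 voters total):
A vs B: B wins 4–3.
A vs C: C wins 4–3.
A vs D: A wins 4–3.
A vs E: A wins 4–3.
B vs C: C wins 4–3.
B vs D: D wins 4–3.
B vs E: E wins 4–3.
C vs D: D wins 4–3.
C vs E: E wins 4–3.
D vs E: D wins 4–3.
No candidate beats all others: A beats D beats B beats A, a majority cycle.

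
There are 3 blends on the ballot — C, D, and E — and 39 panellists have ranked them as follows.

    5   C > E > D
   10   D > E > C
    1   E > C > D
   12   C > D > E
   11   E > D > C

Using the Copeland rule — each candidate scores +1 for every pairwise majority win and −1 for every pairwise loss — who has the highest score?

Pairwise results:
  C vs D: D wins 21–18.
  C vs E: E wins 22–17.
  D vs E: D wins 22–17.
Copeland scores (wins − losses):
  C: 0 − 2 = -2
  D: 2 − 0 = 2
  E: 1 − 1 = 0
D has the best Copeland score.

D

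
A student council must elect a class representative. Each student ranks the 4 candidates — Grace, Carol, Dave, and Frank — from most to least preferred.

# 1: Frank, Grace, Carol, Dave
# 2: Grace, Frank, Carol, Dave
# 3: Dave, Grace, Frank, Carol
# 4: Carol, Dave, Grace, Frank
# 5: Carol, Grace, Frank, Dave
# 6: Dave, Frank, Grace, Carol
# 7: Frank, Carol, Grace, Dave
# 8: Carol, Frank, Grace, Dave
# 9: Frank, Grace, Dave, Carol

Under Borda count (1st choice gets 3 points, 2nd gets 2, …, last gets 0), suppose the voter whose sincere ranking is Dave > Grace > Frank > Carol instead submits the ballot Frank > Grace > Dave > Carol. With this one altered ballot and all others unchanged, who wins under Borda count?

Borda totals with the altered ballot: Grace 15, Carol 13, Dave 7, Frank 19.
The winner is unchanged: still Frank.

Frank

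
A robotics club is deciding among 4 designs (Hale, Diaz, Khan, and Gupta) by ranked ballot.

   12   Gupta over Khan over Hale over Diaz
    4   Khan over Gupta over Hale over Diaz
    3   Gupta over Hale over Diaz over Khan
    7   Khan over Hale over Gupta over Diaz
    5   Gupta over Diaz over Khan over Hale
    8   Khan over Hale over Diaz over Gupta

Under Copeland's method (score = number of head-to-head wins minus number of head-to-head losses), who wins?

Gupta

Pairwise results:
  Hale vs Diaz: Hale wins 34–5.
  Hale vs Khan: Khan wins 36–3.
  Hale vs Gupta: Gupta wins 24–15.
  Diaz vs Khan: Khan wins 31–8.
  Diaz vs Gupta: Gupta wins 31–8.
  Khan vs Gupta: Gupta wins 20–19.
Copeland scores (wins − losses):
  Hale: 1 − 2 = -1
  Diaz: 0 − 3 = -3
  Khan: 2 − 1 = 1
  Gupta: 3 − 0 = 3
Gupta has the best Copeland score.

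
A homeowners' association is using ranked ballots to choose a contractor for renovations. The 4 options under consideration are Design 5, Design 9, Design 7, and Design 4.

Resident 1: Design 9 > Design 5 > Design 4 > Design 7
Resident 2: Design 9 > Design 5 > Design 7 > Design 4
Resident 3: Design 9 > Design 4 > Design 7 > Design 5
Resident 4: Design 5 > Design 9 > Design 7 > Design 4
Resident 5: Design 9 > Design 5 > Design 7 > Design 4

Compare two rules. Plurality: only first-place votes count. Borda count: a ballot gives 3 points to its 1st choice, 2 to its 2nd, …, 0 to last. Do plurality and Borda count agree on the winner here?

Yes

Plurality first-place counts: Design 5 1, Design 9 4, Design 7 0, Design 4 0 → Design 9.
Borda totals: Design 5 9, Design 9 14, Design 7 4, Design 4 3 → Design 9.
The two rules agree on Design 9.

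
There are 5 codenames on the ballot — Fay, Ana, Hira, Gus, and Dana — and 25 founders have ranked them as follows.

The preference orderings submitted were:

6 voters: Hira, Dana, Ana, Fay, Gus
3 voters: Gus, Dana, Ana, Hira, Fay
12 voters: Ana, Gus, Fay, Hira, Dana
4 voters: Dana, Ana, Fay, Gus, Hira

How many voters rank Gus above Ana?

Ballots ranking Gus above Ana: 3.
Ballots ranking Ana above Gus: 6+12+4 = 22.
So 3 of 25 voters prefer Gus to Ana.

3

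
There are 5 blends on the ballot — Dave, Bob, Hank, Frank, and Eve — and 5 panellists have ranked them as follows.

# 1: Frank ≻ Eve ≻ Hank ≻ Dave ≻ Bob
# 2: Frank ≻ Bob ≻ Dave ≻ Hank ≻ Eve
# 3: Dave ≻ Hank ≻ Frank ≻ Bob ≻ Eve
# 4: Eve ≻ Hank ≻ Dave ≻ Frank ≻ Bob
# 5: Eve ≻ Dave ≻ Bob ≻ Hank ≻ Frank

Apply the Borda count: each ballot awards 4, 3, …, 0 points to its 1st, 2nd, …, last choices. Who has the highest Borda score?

Borda scores:
  Dave: 1 + 2 + 4 + 2 + 3 = 12
  Bob: 0 + 3 + 1 + 0 + 2 = 6
  Hank: 2 + 1 + 3 + 3 + 1 = 10
  Frank: 4 + 4 + 2 + 1 + 0 = 11
  Eve: 3 + 0 + 0 + 4 + 4 = 11
Dave has the highest total.

Dave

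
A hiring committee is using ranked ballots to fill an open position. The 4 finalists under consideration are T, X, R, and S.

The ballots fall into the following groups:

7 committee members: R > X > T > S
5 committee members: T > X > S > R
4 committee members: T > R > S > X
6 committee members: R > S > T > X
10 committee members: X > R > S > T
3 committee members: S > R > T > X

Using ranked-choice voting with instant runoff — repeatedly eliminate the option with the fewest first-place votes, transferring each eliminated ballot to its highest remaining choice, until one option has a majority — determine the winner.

Round 1: R 13, X 10, T 9, S 3. S has the fewest and is eliminated.
Round 2: R 16, X 10, T 9. T has the fewest and is eliminated.
Round 3: R 20, X 15. R has a majority.

R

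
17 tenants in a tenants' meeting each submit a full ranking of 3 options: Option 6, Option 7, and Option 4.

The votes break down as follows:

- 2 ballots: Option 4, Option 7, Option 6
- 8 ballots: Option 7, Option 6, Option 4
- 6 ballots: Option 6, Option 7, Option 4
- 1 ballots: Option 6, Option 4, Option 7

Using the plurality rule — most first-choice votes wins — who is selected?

First-place vote totals:
  Option 6: 7
  Option 7: 8
  Option 4: 2
Option 7 has the most first-place votes.

Option 7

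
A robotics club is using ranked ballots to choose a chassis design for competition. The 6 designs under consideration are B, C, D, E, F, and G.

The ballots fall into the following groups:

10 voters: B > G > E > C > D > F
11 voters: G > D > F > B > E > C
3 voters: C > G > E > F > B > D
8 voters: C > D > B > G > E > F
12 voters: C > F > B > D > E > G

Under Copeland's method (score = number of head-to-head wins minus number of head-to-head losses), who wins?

C

Pairwise results:
  B vs C: C wins 23–21.
  B vs D: B wins 25–19.
  B vs E: B wins 41–3.
  B vs F: F wins 26–18.
  B vs G: B wins 30–14.
  C vs D: C wins 33–11.
  C vs E: C wins 23–21.
  C vs F: C wins 33–11.
  C vs G: C wins 23–21.
  D vs E: D wins 31–13.
  D vs F: D wins 29–15.
  D vs G: G wins 24–20.
  E vs F: F wins 23–21.
  E vs G: G wins 32–12.
  F vs G: G wins 32–12.
Copeland scores (wins − losses):
  B: 3 − 2 = 1
  C: 5 − 0 = 5
  D: 2 − 3 = -1
  E: 0 − 5 = -5
  F: 2 − 3 = -1
  G: 3 − 2 = 1
C has the best Copeland score.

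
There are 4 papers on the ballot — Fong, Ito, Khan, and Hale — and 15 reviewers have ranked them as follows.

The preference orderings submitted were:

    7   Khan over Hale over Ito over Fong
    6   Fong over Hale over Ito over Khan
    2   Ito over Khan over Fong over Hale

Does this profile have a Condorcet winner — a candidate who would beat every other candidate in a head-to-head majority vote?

No

Head-to-head results (15 voters total):
Fong vs Ito: Ito wins 9–6.
Fong vs Khan: Khan wins 9–6.
Fong vs Hale: Fong wins 8–7.
Ito vs Khan: Ito wins 8–7.
Ito vs Hale: Hale wins 13–2.
Khan vs Hale: Khan wins 9–6.
No candidate beats all others: Fong beats Hale beats Ito beats Fong, a majority cycle.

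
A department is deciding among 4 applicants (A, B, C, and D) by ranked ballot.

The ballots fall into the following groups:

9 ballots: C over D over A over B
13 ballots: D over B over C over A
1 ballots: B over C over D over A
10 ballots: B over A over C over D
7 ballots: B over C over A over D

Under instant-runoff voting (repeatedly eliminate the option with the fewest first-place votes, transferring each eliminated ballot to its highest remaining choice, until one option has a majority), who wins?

Round 1: B 18, D 13, C 9, A 0. A has the fewest and is eliminated.
Round 2: B 18, D 13, C 9. C has the fewest and is eliminated.
Round 3: D 22, B 18. D has a majority.

D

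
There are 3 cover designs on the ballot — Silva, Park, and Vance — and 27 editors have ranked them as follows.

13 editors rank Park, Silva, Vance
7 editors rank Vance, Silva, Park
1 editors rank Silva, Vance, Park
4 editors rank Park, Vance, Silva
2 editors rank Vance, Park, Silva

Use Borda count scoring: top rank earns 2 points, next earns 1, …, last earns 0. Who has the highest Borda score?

Borda scores:
  Silva: 13·1 + 7·1 + 2 + 4·0 + 2·0 = 22
  Park: 13·2 + 7·0 + 0 + 4·2 + 2·1 = 36
  Vance: 13·0 + 7·2 + 1 + 4·1 + 2·2 = 23
Park has the highest total.

Park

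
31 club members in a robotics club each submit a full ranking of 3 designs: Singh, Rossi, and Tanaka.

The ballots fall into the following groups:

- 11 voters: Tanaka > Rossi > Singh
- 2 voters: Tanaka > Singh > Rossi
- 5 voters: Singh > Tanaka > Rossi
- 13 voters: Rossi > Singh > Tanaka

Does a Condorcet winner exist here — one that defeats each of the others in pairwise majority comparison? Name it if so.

There is no Condorcet winner

Head-to-head results (31 voters total):
Singh vs Rossi: Rossi wins 24–7.
Singh vs Tanaka: Singh wins 18–13.
Rossi vs Tanaka: Tanaka wins 18–13.
No candidate beats all others: Singh beats Tanaka beats Rossi beats Singh, a majority cycle.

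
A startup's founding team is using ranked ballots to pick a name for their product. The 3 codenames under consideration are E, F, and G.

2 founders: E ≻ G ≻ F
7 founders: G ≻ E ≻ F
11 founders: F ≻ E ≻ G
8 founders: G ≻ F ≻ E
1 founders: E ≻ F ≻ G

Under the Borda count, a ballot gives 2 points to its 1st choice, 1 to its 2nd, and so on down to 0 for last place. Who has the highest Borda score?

Borda scores:
  E: 2·2 + 7·1 + 11·1 + 8·0 + 2 = 24
  F: 2·0 + 7·0 + 11·2 + 8·1 + 1 = 31
  G: 2·1 + 7·2 + 11·0 + 8·2 + 0 = 32
G has the highest total.

G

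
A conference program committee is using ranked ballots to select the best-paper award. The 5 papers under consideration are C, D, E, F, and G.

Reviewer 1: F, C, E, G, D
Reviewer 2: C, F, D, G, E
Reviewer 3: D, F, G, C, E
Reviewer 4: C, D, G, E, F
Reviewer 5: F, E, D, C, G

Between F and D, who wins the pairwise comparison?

F

Ballots ranking F above D: 3.
Ballots ranking D above F: 2.
F wins the head-to-head, 3–2.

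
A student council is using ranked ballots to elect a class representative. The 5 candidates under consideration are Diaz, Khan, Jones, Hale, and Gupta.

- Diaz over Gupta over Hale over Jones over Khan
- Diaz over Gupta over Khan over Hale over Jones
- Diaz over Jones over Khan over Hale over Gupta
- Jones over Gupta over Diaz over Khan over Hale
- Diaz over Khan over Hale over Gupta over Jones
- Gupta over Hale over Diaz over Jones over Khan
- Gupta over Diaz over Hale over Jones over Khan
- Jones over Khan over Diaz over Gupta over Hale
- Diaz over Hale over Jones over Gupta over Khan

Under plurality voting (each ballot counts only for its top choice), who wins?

Diaz

First-place vote totals:
  Diaz: 5
  Khan: 0
  Jones: 2
  Hale: 0
  Gupta: 2
Diaz has the most first-place votes.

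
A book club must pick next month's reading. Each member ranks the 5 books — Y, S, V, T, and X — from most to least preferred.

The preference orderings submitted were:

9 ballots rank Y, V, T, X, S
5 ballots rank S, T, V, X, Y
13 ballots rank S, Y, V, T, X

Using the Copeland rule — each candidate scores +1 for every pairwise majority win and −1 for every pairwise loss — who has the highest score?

S

Pairwise results:
  Y vs S: S wins 18–9.
  Y vs V: Y wins 22–5.
  Y vs T: Y wins 22–5.
  Y vs X: Y wins 22–5.
  S vs V: S wins 18–9.
  S vs T: S wins 18–9.
  S vs X: S wins 18–9.
  V vs T: V wins 22–5.
  V vs X: V wins 27–0.
  T vs X: T wins 27–0.
Copeland scores (wins − losses):
  Y: 3 − 1 = 2
  S: 4 − 0 = 4
  V: 2 − 2 = 0
  T: 1 − 3 = -2
  X: 0 − 4 = -4
S has the best Copeland score.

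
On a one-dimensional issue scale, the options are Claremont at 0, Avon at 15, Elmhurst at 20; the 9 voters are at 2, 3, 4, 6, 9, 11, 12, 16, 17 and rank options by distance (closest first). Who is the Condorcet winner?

With single-peaked preferences on a line, the Condorcet winner is the candidate closest to the median voter.
The median voter (position 9) is closest to Avon at 15.
Check: Avon vs Claremont — voters closer to Avon: 5 of 9.

Avon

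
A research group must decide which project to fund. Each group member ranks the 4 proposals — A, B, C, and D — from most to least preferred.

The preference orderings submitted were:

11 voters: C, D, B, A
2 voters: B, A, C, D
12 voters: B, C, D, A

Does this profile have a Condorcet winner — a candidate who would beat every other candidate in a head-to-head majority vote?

Yes

Head-to-head results (25 voters total):
A vs B: B wins 25–0.
A vs C: C wins 23–2.
A vs D: D wins 23–2.
B vs C: B wins 14–11.
B vs D: B wins 14–11.
C vs D: C wins 25–0.
B beats each rival — A (25–0), C (14–11), D (14–11) — so B is the Condorcet winner.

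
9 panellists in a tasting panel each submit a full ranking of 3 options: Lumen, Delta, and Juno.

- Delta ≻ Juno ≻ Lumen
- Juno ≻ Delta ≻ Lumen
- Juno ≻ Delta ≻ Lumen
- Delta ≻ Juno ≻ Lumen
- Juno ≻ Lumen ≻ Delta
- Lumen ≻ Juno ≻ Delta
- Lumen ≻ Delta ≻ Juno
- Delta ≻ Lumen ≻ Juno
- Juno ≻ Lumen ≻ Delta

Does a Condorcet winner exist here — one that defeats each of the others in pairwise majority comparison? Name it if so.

Juno

Head-to-head results (9 voters total):
Lumen vs Delta: Delta wins 5–4.
Lumen vs Juno: Juno wins 6–3.
Delta vs Juno: Juno wins 5–4.
Juno beats each rival — Lumen (6–3), Delta (5–4) — so Juno is the Condorcet winner.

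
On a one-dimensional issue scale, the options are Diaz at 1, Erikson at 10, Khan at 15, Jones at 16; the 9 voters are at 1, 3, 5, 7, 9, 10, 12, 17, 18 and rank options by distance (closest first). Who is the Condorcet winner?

Erikson

With single-peaked preferences on a line, the Condorcet winner is the candidate closest to the median voter.
The median voter (position 9) is closest to Erikson at 10.
Check: Erikson vs Khan — voters closer to Erikson: 7 of 9.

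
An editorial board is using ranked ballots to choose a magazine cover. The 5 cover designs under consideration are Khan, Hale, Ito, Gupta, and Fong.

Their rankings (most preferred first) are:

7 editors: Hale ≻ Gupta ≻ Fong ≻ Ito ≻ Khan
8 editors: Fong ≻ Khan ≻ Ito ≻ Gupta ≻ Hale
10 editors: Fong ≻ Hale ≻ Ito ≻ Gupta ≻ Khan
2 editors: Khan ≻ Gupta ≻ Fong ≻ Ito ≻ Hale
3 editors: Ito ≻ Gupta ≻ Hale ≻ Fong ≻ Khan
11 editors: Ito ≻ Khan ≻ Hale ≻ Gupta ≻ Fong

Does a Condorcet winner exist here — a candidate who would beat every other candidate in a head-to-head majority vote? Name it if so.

There is no Condorcet winner

Head-to-head results (41 voters total):
Khan vs Hale: Khan wins 21–20.
Khan vs Ito: Ito wins 31–10.
Khan vs Gupta: Khan wins 21–20.
Khan vs Fong: Fong wins 28–13.
Hale vs Ito: Ito wins 24–17.
Hale vs Gupta: Hale wins 28–13.
Hale vs Fong: Hale wins 21–20.
Ito vs Gupta: Ito wins 32–9.
Ito vs Fong: Fong wins 27–14.
Gupta vs Fong: Gupta wins 23–18.
No candidate beats all others: Khan beats Hale beats Fong beats Khan, a majority cycle.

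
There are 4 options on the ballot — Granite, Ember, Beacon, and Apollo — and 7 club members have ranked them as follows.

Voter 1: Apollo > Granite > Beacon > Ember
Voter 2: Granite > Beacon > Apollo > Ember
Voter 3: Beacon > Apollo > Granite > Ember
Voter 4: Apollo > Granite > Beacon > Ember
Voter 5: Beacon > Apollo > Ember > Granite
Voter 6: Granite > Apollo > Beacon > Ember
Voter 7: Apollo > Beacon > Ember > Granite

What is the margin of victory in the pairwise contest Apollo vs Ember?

7

Ballots ranking Apollo above Ember: 7.
Ballots ranking Ember above Apollo: 0.
Apollo wins 7–0, a margin of 7.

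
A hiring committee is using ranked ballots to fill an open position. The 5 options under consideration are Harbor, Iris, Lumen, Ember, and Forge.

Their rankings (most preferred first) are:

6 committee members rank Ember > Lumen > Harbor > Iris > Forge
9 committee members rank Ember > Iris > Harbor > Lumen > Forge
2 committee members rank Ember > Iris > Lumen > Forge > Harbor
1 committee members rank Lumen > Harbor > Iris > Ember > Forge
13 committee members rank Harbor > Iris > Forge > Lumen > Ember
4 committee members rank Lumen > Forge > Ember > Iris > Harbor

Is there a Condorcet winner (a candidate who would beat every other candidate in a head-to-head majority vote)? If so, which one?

No Condorcet winner

Head-to-head results (35 voters total):
Harbor vs Iris: Harbor wins 20–15.
Harbor vs Lumen: Harbor wins 22–13.
Harbor vs Ember: Ember wins 21–14.
Harbor vs Forge: Harbor wins 29–6.
Iris vs Lumen: Iris wins 24–11.
Iris vs Ember: Ember wins 21–14.
Iris vs Forge: Iris wins 31–4.
Lumen vs Ember: Lumen wins 18–17.
Lumen vs Forge: Lumen wins 22–13.
Ember vs Forge: Ember wins 18–17.
No candidate beats all others: Harbor beats Lumen beats Ember beats Harbor, a majority cycle.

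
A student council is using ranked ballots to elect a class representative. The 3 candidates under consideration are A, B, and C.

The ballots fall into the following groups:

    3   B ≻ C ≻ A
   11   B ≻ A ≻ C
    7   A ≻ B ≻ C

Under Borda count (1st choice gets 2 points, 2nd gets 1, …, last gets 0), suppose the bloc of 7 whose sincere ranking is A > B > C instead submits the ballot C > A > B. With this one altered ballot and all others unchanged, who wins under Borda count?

Borda totals with the altered ballot: A 18, B 28, C 17.
The winner is unchanged: still B.

B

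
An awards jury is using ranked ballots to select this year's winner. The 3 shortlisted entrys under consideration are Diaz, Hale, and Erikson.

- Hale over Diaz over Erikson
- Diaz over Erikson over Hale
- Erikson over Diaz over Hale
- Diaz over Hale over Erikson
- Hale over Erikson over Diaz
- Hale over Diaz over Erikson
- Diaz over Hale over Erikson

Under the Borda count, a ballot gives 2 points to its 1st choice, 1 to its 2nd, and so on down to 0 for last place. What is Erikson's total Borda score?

4

Borda scores:
  Diaz: 1 + 2 + 1 + 2 + 0 + 1 + 2 = 9
  Hale: 2 + 0 + 0 + 1 + 2 + 2 + 1 = 8
  Erikson: 0 + 1 + 2 + 0 + 1 + 0 + 0 = 4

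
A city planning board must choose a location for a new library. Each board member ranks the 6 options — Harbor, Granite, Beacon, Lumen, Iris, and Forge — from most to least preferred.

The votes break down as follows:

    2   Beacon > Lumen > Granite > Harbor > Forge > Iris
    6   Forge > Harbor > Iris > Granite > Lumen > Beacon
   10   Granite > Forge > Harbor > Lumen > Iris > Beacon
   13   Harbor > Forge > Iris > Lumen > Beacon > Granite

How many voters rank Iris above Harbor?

0

Ballots ranking Iris above Harbor: 0.
Ballots ranking Harbor above Iris: 2+6+10+13 = 31.
So 0 of 31 voters prefer Iris to Harbor.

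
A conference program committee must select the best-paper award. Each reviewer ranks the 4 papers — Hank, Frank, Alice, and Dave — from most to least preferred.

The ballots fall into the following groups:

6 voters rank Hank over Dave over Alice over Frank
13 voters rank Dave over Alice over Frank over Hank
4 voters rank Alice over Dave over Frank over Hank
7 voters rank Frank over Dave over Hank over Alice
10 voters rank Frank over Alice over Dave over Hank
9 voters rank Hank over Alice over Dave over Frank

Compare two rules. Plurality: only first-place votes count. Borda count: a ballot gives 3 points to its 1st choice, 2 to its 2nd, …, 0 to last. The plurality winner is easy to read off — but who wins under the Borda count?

Plurality first-place counts: Hank 15, Frank 17, Alice 4, Dave 13 → Frank.
Borda totals: Hank 52, Frank 68, Alice 82, Dave 92 → Dave.

Dave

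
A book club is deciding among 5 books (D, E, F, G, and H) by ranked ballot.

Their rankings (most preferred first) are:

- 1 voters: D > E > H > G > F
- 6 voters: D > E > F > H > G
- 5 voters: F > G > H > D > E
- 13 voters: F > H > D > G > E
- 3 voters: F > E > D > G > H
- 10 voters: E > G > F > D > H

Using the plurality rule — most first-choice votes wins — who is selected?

F

First-place vote totals:
  D: 7
  E: 10
  F: 21
  G: 0
  H: 0
F has the most first-place votes.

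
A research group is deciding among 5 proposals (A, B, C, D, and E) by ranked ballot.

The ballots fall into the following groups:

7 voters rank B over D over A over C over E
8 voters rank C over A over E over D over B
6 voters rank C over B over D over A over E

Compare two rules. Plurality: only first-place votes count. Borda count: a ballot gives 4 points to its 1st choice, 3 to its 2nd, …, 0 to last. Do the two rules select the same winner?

Plurality first-place counts: A 0, B 7, C 14, D 0, E 0 → C.
Borda totals: A 44, B 46, C 63, D 41, E 16 → C.
The two rules agree on C.

Yes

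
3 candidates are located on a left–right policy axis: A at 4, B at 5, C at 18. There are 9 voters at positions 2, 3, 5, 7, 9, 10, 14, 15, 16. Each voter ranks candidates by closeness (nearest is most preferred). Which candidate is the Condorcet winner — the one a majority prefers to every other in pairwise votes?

B

With single-peaked preferences on a line, the Condorcet winner is the candidate closest to the median voter.
The median voter (position 9) is closest to B at 5.
Check: B vs C — voters closer to B: 6 of 9.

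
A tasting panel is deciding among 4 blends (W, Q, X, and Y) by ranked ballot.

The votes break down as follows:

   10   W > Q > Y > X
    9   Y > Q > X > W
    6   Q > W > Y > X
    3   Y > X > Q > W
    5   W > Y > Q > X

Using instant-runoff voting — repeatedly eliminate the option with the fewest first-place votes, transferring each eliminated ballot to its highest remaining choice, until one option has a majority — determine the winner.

Round 1: W 15, Y 12, Q 6, X 0. X has the fewest and is eliminated.
Round 2: W 15, Y 12, Q 6. Q has the fewest and is eliminated.
Round 3: W 21, Y 12. W has a majority.

W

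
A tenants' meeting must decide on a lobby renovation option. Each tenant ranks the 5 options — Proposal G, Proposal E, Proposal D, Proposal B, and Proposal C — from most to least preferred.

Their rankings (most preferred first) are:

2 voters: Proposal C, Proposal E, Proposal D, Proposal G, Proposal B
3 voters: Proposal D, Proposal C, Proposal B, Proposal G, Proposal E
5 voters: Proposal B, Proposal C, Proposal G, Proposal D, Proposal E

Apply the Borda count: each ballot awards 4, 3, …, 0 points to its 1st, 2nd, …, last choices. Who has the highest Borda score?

Borda scores:
  Proposal G: 2·1 + 3·1 + 5·2 = 15
  Proposal E: 2·3 + 3·0 + 5·0 = 6
  Proposal D: 2·2 + 3·4 + 5·1 = 21
  Proposal B: 2·0 + 3·2 + 5·4 = 26
  Proposal C: 2·4 + 3·3 + 5·3 = 32
Proposal C has the highest total.

Proposal C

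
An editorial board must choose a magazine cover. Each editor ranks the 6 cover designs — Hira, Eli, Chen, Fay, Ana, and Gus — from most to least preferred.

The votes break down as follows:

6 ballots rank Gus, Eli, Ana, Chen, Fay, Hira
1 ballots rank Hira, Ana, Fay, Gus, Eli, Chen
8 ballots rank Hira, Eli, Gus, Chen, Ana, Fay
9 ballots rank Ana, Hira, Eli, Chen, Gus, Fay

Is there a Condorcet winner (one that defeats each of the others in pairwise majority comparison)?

Head-to-head results (24 voters total):
Hira vs Eli: Hira wins 18–6.
Hira vs Chen: Hira wins 18–6.
Hira vs Fay: Hira wins 18–6.
Hira vs Ana: Ana wins 15–9.
Hira vs Gus: Hira wins 18–6.
Eli vs Chen: Eli wins 24–0.
Eli vs Fay: Eli wins 23–1.
Eli vs Ana: Eli wins 14–10.
Eli vs Gus: Eli wins 17–7.
Chen vs Fay: Chen wins 23–1.
Chen vs Ana: Ana wins 16–8.
Chen vs Gus: Gus wins 15–9.
Fay vs Ana: Ana wins 24–0.
Fay vs Gus: Gus wins 23–1.
Ana vs Gus: Gus wins 14–10.
No candidate beats all others: Hira beats Eli beats Ana beats Hira, a majority cycle.

No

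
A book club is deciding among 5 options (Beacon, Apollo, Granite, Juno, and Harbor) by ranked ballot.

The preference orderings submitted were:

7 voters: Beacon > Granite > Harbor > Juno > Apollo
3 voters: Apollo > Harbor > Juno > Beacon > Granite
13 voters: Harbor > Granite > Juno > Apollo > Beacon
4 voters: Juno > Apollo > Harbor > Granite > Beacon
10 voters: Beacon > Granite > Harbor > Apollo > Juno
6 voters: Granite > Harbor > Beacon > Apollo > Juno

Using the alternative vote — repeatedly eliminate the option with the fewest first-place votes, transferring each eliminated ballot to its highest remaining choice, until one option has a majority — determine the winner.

Round 1: Beacon 17, Harbor 13, Granite 6, Juno 4, Apollo 3. Apollo has the fewest and is eliminated.
Round 2: Beacon 17, Harbor 16, Granite 6, Juno 4. Juno has the fewest and is eliminated.
Round 3: Harbor 20, Beacon 17, Granite 6. Granite has the fewest and is eliminated.
Round 4: Harbor 26, Beacon 17. Harbor has a majority.

Harbor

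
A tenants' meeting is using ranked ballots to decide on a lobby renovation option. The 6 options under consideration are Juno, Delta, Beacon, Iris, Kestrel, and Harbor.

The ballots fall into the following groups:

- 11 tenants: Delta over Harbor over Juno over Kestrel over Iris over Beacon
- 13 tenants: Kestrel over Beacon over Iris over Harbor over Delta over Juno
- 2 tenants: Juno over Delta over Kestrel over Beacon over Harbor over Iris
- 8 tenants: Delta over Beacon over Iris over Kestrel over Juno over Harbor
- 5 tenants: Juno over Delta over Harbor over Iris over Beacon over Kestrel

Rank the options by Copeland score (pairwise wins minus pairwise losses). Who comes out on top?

Delta

Pairwise results:
  Juno vs Delta: Delta wins 32–7.
  Juno vs Beacon: Beacon wins 21–18.
  Juno vs Iris: Iris wins 21–18.
  Juno vs Kestrel: Kestrel wins 21–18.
  Juno vs Harbor: Harbor wins 24–15.
  Delta vs Beacon: Delta wins 26–13.
  Delta vs Iris: Delta wins 26–13.
  Delta vs Kestrel: Delta wins 26–13.
  Delta vs Harbor: Delta wins 26–13.
  Beacon vs Iris: Beacon wins 23–16.
  Beacon vs Kestrel: Kestrel wins 26–13.
  Beacon vs Harbor: Beacon wins 23–16.
  Iris vs Kestrel: Kestrel wins 26–13.
  Iris vs Harbor: Iris wins 21–18.
  Kestrel vs Harbor: Kestrel wins 23–16.
Copeland scores (wins − losses):
  Juno: 0 − 5 = -5
  Delta: 5 − 0 = 5
  Beacon: 3 − 2 = 1
  Iris: 2 − 3 = -1
  Kestrel: 4 − 1 = 3
  Harbor: 1 − 4 = -3
Delta has the best Copeland score.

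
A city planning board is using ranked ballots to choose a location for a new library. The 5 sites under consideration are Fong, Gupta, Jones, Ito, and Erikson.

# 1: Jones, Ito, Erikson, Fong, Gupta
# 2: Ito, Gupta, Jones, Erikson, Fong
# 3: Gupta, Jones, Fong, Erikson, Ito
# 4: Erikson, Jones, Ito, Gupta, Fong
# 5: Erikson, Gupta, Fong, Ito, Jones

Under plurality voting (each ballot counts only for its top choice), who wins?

First-place vote totals:
  Fong: 0
  Gupta: 1
  Jones: 1
  Ito: 1
  Erikson: 2
Erikson has the most first-place votes.

Erikson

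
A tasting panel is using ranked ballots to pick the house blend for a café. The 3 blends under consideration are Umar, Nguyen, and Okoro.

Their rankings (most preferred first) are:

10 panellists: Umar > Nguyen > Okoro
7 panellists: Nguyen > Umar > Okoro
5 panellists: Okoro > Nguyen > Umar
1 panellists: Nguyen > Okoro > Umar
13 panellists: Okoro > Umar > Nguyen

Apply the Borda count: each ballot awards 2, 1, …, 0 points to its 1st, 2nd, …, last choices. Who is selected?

Borda scores:
  Umar: 10·2 + 7·1 + 5·0 + 0 + 13·1 = 40
  Nguyen: 10·1 + 7·2 + 5·1 + 2 + 13·0 = 31
  Okoro: 10·0 + 7·0 + 5·2 + 1 + 13·2 = 37
Umar has the highest total.

Umar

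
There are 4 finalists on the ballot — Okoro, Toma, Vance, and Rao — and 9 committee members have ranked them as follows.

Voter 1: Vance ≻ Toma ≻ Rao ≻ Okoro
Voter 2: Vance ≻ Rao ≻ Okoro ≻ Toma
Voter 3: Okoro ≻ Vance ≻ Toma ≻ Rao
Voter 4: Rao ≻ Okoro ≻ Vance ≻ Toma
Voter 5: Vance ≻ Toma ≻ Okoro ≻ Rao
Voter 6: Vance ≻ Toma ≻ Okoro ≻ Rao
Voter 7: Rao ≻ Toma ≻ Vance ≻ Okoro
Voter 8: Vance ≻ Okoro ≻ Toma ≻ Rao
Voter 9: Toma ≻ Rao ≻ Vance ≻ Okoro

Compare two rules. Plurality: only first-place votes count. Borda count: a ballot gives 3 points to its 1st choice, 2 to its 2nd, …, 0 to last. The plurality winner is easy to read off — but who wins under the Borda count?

Vance

Plurality first-place counts: Okoro 1, Toma 1, Vance 5, Rao 2 → Vance.
Borda totals: Okoro 10, Toma 13, Vance 20, Rao 11 → Vance.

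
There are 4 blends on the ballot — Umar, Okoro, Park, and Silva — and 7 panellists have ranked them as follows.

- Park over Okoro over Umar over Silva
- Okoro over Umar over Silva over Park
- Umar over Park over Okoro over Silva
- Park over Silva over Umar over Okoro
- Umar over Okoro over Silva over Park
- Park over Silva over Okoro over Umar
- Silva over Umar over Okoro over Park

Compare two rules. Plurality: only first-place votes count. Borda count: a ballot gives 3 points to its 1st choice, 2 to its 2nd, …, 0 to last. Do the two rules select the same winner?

No

Plurality first-place counts: Umar 2, Okoro 1, Park 3, Silva 1 → Park.
Borda totals: Umar 12, Okoro 10, Park 11, Silva 9 → Umar.
The two rules disagree: plurality picks Park, Borda picks Umar.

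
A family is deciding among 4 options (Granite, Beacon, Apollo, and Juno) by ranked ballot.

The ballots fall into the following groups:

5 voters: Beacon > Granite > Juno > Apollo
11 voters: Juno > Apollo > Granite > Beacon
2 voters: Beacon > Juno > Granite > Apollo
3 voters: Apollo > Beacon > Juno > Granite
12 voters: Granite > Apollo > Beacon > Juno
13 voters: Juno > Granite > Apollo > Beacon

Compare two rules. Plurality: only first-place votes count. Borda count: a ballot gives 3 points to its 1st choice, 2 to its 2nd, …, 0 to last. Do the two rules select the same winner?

No

Plurality first-place counts: Granite 12, Beacon 7, Apollo 3, Juno 24 → Juno.
Borda totals: Granite 85, Beacon 39, Apollo 68, Juno 84 → Granite.
The two rules disagree: plurality picks Juno, Borda picks Granite.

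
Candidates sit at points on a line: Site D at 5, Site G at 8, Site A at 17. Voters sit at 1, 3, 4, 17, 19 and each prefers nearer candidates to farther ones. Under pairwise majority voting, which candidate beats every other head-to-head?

Site D

With single-peaked preferences on a line, the Condorcet winner is the candidate closest to the median voter.
The median voter (position 4) is closest to Site D at 5.
Check: Site D vs Site G — voters closer to Site D: 3 of 5.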